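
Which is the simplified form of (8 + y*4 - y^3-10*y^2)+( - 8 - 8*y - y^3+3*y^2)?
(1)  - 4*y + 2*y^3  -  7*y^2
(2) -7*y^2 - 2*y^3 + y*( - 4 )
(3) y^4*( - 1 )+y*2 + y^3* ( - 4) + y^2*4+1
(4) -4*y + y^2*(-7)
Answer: 2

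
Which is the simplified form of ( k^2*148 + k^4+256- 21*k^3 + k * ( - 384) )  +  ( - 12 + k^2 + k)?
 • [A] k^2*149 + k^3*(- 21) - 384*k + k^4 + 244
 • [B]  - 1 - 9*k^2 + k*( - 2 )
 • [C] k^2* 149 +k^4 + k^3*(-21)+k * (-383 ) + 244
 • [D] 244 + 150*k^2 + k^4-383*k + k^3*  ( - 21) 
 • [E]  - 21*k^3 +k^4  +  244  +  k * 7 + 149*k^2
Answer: C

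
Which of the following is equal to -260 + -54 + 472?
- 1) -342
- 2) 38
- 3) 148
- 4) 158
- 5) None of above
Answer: 4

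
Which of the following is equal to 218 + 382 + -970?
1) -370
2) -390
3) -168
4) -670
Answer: 1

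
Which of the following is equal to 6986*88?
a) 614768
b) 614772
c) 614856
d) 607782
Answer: a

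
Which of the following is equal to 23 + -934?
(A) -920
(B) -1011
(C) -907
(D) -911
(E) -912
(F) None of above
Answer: D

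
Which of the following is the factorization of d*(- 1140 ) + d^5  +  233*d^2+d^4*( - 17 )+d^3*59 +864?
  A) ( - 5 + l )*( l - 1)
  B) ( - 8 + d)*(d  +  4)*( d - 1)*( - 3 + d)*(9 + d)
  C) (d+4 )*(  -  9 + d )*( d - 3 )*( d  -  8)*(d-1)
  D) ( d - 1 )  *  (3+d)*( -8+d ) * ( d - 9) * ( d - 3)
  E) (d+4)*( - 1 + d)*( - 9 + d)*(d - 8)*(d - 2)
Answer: C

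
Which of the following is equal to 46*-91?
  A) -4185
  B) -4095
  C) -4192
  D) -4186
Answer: D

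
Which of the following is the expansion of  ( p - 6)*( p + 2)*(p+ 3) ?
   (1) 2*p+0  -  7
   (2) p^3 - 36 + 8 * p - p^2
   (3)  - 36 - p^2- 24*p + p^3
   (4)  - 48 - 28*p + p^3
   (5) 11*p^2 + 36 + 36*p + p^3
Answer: 3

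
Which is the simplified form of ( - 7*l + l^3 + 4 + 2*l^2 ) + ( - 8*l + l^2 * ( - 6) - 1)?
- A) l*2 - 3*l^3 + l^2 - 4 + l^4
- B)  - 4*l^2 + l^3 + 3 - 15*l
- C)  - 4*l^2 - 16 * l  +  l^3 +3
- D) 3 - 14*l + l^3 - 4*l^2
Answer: B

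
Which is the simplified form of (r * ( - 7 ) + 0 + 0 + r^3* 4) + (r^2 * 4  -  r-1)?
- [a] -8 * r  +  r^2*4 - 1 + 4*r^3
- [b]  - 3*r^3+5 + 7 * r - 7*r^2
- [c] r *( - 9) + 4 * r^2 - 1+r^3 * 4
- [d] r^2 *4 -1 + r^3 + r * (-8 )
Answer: a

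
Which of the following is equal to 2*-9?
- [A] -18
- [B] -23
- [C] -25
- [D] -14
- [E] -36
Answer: A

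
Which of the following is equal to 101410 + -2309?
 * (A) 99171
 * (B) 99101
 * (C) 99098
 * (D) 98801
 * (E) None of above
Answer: B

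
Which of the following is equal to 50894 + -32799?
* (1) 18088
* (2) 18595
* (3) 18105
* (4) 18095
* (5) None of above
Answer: 4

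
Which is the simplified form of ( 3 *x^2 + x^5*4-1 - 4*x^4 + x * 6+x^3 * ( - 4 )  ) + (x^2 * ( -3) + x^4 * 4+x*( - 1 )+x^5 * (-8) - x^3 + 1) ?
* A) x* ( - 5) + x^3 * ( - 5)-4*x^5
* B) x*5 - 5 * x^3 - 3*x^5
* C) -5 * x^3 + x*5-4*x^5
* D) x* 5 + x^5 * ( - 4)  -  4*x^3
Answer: C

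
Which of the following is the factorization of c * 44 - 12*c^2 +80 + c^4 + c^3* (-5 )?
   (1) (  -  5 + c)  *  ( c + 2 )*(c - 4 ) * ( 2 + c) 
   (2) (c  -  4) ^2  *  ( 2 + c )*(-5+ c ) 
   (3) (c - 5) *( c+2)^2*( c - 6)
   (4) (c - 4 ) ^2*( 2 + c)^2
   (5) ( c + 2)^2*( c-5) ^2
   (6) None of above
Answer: 1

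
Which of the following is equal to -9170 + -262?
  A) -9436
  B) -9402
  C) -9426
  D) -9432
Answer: D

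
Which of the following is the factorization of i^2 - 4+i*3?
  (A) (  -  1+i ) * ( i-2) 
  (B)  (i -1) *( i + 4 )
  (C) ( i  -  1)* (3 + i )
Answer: B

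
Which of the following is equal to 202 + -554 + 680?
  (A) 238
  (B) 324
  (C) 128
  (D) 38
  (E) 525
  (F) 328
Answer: F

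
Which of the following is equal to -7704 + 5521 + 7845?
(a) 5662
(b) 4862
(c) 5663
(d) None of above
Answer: a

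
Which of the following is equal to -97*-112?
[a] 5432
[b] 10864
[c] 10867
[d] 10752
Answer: b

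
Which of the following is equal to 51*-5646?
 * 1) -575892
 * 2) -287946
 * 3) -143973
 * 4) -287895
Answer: 2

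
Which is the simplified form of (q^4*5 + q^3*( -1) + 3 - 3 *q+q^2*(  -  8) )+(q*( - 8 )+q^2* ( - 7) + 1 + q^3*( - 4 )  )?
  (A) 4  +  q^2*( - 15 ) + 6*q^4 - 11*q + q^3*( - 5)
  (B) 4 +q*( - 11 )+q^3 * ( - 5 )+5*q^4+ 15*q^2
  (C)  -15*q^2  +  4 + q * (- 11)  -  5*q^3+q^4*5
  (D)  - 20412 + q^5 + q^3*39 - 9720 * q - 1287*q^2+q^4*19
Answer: C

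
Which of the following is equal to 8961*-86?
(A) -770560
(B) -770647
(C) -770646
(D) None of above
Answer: C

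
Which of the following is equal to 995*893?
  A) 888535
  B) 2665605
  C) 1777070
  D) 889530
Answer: A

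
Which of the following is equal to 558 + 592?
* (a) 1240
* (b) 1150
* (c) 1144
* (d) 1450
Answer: b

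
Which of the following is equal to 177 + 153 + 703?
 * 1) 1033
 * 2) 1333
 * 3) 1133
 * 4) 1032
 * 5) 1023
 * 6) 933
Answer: 1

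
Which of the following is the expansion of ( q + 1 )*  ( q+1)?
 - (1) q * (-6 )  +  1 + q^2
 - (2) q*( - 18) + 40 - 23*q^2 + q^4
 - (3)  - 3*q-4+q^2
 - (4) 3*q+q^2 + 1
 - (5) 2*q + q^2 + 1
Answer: 5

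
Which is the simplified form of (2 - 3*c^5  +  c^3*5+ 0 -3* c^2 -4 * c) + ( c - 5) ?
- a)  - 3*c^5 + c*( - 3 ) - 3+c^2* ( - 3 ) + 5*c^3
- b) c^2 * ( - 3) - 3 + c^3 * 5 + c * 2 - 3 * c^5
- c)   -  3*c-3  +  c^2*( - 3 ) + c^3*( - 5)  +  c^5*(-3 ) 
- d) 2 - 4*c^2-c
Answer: a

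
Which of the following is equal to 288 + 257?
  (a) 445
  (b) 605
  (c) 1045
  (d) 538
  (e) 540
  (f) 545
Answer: f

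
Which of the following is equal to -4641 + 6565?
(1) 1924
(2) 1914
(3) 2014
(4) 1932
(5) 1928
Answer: 1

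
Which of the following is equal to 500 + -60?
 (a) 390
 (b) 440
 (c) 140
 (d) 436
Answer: b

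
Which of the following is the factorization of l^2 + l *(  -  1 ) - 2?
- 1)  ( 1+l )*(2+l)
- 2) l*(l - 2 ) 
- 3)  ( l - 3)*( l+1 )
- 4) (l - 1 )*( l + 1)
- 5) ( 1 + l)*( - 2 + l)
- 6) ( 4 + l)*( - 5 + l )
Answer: 5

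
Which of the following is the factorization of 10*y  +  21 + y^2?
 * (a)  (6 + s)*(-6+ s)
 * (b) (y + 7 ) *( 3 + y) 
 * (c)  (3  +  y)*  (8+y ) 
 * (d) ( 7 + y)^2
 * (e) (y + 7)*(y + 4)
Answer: b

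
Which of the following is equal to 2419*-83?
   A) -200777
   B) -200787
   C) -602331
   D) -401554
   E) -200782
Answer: A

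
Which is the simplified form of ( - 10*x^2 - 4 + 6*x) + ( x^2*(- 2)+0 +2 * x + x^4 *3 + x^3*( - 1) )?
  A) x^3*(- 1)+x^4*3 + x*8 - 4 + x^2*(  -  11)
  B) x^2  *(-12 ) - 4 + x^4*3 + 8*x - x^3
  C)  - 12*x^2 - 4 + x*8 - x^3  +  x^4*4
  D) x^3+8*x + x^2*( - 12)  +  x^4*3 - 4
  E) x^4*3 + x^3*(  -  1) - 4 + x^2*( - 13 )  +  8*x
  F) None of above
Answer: B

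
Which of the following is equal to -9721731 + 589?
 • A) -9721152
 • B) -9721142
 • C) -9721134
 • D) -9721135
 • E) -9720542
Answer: B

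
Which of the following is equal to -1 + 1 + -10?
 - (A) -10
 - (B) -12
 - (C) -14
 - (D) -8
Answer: A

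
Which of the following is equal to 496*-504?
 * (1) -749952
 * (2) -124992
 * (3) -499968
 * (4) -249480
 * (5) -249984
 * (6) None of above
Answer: 5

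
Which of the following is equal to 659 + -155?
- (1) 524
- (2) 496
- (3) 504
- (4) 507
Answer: 3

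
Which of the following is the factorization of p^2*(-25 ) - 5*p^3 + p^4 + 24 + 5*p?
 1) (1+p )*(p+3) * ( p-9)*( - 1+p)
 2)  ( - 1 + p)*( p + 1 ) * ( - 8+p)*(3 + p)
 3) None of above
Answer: 2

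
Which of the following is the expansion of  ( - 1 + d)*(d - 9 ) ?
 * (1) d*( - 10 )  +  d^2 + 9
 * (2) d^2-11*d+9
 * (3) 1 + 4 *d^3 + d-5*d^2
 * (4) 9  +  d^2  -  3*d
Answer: 1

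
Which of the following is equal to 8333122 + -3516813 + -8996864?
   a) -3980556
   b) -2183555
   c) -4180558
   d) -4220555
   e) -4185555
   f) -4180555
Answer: f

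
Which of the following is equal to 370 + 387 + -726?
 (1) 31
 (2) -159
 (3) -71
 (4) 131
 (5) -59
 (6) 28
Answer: 1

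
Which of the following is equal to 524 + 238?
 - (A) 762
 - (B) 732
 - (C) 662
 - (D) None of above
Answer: A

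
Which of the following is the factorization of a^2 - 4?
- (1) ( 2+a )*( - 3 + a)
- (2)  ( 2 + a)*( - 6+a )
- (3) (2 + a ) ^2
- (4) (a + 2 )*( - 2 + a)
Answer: 4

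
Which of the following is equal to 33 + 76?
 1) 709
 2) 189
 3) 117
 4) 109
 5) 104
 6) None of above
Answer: 4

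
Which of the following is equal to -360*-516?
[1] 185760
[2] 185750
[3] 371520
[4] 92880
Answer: 1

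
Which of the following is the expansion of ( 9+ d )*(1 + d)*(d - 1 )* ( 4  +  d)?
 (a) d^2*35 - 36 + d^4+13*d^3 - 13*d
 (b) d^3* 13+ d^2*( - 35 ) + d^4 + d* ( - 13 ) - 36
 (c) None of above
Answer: a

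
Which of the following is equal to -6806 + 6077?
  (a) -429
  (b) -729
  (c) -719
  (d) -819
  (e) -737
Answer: b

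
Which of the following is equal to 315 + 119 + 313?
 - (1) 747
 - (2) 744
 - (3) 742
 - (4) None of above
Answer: 1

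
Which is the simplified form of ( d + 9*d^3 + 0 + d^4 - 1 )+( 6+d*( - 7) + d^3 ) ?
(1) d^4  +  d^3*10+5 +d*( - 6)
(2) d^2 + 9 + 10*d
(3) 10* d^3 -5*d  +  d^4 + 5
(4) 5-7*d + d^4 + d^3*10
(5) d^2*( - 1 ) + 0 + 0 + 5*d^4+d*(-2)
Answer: 1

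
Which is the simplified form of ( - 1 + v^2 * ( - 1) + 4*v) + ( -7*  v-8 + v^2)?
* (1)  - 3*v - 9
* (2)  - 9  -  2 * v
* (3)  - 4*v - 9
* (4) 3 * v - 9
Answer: 1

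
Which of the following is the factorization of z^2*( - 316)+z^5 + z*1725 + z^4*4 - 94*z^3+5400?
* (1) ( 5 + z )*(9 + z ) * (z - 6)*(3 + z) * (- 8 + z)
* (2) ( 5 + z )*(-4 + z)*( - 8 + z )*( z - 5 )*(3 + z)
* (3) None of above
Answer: 3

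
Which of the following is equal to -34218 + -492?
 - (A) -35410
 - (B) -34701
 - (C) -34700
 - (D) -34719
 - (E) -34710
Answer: E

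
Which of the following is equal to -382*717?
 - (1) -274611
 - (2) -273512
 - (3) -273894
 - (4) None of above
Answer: 3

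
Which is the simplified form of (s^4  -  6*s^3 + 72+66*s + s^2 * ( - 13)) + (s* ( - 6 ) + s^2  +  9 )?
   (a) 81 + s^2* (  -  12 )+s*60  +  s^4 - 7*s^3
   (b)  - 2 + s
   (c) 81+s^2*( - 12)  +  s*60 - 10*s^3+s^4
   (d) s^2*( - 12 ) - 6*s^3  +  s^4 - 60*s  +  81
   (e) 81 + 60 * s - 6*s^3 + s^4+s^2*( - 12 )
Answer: e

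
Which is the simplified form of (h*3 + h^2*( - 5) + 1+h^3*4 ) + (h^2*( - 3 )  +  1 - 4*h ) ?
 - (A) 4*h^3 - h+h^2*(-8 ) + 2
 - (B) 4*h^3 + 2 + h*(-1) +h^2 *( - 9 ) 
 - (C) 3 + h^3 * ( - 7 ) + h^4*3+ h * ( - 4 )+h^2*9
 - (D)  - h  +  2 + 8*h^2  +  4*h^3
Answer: A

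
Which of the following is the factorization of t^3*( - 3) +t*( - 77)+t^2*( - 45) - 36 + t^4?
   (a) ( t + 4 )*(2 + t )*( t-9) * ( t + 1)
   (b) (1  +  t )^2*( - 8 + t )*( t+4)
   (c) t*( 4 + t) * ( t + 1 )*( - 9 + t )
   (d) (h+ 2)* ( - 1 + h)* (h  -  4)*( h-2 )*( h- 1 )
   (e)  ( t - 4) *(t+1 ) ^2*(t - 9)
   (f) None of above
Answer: f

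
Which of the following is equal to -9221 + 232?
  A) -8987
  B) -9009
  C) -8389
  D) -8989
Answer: D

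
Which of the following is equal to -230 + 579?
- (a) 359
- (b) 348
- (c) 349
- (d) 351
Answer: c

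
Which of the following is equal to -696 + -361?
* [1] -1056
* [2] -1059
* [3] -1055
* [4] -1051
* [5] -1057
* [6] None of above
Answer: 5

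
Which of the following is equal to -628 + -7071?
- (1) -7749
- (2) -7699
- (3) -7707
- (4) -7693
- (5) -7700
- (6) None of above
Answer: 2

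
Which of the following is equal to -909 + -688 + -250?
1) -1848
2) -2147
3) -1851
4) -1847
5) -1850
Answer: 4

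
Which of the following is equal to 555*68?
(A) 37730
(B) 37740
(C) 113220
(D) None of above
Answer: B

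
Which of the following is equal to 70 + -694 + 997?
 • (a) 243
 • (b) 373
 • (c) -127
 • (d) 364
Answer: b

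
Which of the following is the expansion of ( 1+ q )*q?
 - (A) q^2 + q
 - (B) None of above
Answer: A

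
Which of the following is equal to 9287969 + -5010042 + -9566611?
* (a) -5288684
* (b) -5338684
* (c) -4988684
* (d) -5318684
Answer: a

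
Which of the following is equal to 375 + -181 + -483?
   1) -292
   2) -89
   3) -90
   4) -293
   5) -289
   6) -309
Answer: 5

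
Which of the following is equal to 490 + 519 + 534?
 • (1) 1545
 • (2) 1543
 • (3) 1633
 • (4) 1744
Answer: 2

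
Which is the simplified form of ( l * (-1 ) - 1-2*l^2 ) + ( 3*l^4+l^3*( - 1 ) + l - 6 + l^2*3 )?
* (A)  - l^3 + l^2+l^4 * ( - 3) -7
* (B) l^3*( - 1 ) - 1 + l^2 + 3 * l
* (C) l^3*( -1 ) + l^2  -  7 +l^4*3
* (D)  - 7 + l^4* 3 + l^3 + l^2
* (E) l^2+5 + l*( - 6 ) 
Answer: C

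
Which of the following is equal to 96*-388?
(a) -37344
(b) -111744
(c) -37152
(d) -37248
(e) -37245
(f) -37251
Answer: d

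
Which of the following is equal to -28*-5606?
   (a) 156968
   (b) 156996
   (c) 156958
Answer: a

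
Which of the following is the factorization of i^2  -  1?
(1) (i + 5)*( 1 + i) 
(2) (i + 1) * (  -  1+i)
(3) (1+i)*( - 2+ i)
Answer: 2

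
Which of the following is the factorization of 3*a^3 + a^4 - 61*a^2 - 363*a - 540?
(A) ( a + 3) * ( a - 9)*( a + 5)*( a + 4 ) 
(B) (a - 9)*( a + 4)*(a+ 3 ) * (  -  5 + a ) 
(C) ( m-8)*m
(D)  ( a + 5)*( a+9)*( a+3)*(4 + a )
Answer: A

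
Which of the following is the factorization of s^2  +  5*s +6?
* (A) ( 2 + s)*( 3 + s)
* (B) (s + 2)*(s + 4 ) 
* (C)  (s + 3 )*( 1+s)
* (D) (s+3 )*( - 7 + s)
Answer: A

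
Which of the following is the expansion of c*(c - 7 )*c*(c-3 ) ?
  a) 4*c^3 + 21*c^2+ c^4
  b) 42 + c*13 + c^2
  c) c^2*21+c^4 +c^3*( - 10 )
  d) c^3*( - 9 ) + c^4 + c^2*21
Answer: c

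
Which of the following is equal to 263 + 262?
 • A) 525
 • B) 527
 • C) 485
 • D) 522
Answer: A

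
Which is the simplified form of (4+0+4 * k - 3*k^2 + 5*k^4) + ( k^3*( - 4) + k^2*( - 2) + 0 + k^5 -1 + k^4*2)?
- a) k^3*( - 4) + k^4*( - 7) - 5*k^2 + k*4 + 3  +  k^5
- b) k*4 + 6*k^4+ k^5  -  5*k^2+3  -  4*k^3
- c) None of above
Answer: c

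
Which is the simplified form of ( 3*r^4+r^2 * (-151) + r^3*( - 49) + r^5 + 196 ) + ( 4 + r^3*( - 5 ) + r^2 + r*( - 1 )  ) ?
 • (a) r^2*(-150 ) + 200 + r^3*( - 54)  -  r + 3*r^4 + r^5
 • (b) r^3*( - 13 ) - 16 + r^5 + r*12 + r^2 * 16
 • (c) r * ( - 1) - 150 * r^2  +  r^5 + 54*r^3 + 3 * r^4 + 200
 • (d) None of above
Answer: a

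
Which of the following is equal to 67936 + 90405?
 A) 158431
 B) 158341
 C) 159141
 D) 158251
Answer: B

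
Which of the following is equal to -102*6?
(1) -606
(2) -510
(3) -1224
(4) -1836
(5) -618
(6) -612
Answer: 6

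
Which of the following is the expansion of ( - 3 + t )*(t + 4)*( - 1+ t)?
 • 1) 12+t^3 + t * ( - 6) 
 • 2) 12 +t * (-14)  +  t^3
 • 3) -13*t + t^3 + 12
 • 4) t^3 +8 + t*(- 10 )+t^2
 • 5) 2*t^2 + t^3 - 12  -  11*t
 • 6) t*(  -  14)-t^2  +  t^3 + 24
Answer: 3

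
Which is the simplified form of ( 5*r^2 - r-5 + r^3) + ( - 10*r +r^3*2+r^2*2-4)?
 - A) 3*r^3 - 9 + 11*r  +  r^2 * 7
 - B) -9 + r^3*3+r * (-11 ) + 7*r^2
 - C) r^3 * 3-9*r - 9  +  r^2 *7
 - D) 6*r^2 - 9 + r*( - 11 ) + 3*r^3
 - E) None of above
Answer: B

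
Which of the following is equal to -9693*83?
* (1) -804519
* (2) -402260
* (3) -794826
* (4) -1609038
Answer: 1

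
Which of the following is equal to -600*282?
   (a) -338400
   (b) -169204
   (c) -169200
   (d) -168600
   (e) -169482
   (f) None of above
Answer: c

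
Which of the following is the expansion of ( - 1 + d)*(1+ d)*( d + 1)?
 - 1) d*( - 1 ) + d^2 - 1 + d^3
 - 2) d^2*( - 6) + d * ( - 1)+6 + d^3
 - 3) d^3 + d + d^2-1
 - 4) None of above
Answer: 1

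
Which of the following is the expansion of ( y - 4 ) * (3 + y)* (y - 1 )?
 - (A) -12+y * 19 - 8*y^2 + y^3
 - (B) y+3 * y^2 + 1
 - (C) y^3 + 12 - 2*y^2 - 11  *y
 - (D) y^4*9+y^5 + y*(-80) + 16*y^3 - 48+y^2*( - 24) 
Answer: C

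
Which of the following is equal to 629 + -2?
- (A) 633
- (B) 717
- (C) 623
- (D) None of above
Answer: D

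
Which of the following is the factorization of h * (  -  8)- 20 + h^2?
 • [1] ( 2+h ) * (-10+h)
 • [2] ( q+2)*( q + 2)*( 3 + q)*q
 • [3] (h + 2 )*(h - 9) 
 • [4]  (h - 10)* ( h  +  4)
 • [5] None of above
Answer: 1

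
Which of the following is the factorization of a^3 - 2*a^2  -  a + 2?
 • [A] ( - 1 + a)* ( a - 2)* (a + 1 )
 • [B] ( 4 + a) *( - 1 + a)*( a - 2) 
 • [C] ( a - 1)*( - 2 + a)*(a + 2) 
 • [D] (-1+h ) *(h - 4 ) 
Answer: A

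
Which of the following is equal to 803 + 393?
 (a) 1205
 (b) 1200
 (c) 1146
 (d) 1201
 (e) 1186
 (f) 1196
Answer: f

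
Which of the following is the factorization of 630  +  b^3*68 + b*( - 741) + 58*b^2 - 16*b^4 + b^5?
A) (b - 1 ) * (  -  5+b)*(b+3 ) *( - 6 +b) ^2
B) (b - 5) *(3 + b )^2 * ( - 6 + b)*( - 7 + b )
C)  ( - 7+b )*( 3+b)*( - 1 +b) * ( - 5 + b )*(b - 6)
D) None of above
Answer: C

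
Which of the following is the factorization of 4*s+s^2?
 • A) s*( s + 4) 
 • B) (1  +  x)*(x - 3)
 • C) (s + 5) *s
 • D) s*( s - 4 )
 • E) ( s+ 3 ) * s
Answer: A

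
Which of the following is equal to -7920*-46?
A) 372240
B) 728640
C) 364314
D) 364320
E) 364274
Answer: D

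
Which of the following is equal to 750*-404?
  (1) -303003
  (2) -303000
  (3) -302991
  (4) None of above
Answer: 2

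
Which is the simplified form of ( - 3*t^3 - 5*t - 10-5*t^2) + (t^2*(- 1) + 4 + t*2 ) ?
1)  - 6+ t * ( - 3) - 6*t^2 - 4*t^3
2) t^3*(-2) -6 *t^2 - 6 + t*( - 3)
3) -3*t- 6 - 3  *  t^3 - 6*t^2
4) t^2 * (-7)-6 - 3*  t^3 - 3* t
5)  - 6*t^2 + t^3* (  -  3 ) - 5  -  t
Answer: 3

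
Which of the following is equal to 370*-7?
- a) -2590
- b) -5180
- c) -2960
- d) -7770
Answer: a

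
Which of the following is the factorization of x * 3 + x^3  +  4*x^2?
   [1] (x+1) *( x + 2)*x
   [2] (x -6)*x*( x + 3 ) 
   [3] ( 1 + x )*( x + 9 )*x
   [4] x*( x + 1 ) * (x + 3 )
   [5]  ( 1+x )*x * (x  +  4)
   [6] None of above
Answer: 4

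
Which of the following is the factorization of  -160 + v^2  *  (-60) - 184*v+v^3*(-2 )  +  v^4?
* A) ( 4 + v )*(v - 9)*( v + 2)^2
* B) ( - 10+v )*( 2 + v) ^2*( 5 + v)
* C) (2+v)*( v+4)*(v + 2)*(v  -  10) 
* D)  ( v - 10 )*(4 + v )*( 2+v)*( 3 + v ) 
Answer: C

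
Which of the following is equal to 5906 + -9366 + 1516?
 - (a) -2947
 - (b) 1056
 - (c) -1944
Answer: c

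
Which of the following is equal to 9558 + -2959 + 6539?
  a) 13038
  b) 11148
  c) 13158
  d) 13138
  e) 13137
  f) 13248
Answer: d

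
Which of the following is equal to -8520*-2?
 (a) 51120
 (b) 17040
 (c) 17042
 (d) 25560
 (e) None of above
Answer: b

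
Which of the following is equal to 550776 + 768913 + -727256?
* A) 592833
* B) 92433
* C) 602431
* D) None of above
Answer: D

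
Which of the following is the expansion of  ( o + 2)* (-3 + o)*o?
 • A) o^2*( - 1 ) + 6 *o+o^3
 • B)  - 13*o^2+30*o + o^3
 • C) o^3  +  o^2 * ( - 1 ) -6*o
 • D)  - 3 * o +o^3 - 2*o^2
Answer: C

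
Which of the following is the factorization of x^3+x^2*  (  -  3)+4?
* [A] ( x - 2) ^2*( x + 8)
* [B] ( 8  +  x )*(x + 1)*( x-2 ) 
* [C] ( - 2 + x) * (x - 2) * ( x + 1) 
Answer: C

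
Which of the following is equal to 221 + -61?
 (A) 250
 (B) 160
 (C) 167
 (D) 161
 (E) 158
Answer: B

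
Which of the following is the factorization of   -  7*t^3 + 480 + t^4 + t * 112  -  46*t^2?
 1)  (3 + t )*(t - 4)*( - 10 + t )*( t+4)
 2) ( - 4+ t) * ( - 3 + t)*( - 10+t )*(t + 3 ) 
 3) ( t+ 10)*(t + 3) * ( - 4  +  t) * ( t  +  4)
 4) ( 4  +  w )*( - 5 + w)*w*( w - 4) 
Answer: 1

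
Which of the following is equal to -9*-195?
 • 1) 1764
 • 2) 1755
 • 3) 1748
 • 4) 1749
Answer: 2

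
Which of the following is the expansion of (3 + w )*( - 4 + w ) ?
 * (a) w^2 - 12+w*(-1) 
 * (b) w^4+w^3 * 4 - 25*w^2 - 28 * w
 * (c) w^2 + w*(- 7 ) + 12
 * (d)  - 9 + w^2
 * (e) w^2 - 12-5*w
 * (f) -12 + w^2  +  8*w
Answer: a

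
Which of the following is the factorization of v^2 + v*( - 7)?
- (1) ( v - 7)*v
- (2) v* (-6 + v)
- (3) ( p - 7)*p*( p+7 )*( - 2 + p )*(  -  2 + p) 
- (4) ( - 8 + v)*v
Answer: 1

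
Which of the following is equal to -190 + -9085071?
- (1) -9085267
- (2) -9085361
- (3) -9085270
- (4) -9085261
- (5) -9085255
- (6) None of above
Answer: 4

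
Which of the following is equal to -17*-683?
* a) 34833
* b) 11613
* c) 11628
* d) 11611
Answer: d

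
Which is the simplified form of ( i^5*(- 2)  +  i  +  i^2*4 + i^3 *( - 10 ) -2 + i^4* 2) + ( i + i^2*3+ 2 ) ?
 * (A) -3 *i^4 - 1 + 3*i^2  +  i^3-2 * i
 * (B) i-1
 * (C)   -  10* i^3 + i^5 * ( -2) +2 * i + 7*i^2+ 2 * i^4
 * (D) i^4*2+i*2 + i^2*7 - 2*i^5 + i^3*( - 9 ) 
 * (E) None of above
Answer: C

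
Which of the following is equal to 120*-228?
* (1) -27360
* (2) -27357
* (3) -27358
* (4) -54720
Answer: 1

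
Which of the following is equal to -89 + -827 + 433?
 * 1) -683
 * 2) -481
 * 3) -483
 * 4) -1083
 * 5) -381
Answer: 3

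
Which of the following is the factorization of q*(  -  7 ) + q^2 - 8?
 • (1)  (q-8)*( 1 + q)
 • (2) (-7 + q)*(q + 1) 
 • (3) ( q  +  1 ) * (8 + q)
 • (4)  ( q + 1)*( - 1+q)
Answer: 1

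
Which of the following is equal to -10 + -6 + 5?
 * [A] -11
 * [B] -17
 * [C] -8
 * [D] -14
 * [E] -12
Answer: A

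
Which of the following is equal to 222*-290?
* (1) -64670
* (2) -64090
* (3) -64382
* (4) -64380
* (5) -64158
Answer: 4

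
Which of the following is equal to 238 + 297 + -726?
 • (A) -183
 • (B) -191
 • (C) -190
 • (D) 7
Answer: B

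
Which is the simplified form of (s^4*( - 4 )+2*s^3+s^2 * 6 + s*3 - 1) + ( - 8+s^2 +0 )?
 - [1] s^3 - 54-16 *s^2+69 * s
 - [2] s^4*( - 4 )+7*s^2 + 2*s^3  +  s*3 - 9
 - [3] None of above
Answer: 2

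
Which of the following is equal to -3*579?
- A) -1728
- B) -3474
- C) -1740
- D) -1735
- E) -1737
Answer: E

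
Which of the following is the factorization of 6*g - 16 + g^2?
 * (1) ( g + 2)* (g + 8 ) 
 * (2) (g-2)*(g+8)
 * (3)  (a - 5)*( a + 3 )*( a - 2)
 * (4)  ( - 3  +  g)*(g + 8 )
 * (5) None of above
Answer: 2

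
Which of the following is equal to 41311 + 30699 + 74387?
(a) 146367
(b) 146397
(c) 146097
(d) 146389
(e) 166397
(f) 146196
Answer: b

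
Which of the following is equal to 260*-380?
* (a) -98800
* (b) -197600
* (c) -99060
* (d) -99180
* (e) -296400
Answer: a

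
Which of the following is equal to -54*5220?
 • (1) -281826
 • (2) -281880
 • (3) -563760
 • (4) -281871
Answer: 2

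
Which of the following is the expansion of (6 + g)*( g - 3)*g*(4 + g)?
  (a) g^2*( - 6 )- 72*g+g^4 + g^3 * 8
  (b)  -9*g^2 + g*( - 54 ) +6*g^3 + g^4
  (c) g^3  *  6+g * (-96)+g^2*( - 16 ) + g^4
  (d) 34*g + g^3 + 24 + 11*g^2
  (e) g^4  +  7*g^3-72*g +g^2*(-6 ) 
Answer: e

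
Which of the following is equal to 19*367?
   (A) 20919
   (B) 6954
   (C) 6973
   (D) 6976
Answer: C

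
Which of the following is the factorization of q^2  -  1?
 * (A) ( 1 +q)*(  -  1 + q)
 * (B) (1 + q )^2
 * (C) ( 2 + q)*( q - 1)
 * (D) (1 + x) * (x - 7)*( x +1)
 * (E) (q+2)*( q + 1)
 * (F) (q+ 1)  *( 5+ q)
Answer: A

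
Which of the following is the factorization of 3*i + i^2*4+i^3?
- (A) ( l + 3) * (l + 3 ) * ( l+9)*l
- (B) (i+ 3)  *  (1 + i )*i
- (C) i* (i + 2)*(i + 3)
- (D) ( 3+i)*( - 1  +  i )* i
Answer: B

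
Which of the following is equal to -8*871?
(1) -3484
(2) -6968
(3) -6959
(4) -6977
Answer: 2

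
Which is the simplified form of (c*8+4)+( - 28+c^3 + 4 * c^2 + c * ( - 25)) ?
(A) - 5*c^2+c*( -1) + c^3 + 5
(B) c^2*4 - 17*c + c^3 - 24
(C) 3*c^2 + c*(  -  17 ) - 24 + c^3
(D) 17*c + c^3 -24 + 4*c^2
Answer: B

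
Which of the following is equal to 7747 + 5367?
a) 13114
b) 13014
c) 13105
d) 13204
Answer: a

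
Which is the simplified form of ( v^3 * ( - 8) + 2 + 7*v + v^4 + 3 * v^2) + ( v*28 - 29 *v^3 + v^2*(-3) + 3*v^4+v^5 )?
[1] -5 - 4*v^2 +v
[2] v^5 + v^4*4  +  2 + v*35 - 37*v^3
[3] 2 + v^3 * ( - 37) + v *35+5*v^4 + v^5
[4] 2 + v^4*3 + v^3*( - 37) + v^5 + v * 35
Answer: 2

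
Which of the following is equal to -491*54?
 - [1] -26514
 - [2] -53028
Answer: 1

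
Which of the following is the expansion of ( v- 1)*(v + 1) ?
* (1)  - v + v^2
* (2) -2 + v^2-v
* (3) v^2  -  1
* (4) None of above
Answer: 3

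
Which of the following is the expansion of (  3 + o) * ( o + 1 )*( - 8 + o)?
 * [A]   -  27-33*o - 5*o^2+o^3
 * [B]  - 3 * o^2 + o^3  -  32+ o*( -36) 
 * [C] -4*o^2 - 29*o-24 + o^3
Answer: C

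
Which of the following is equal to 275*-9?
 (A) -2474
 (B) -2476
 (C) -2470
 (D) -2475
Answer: D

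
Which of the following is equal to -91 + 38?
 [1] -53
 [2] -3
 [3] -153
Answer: 1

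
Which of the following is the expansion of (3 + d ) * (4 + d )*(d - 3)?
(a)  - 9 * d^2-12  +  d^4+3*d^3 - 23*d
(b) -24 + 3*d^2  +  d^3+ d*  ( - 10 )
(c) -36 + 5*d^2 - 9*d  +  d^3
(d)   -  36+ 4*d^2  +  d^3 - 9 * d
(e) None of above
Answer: d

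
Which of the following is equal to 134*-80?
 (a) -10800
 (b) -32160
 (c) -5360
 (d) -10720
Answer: d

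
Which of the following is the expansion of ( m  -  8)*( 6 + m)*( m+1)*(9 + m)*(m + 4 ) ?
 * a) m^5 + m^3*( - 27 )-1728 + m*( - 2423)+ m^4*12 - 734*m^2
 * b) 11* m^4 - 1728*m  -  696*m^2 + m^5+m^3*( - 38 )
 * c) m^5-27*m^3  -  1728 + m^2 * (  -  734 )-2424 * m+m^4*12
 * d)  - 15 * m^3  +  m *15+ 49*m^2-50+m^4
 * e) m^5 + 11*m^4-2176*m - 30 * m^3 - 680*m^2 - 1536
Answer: c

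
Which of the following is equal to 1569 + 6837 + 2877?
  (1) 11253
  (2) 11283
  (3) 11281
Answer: 2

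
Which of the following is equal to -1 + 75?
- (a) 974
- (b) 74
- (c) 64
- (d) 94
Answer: b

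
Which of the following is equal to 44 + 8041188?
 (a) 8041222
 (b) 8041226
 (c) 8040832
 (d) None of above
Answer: d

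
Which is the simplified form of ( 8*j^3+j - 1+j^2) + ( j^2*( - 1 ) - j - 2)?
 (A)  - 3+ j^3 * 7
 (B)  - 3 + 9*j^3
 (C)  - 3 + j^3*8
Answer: C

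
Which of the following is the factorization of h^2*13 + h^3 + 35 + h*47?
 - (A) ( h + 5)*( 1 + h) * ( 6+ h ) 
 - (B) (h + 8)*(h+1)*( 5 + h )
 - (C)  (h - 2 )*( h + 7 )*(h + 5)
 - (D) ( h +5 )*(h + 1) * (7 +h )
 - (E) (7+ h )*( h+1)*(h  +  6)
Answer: D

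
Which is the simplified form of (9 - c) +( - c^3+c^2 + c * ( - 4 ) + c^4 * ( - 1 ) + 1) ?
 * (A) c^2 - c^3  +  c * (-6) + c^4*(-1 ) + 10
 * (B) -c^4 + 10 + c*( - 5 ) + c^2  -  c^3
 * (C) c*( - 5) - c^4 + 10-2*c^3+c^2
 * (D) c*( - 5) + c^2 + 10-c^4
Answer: B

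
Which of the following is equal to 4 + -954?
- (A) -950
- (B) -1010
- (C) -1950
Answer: A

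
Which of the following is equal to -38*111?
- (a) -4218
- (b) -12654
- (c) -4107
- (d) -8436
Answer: a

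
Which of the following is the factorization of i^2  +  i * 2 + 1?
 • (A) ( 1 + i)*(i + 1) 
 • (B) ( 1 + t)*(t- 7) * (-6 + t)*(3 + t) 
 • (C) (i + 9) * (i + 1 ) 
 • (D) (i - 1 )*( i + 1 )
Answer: A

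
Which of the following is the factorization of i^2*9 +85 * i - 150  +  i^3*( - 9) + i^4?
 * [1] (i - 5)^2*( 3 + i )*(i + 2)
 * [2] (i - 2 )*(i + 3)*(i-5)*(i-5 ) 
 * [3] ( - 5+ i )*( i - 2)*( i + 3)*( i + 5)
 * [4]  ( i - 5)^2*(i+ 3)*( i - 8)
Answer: 2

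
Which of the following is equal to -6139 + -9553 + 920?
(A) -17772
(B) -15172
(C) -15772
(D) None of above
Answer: D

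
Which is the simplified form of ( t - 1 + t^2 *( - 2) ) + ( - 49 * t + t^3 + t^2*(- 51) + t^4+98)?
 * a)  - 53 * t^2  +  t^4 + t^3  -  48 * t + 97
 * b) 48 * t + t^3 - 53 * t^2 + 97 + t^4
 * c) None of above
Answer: a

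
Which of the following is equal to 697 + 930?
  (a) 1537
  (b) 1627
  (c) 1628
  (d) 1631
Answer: b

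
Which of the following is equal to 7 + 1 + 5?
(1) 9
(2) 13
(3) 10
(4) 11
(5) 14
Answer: 2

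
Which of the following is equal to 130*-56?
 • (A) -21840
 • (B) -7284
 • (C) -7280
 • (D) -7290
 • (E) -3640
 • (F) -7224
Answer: C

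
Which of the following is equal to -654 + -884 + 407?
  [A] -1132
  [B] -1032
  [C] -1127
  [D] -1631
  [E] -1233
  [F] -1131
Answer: F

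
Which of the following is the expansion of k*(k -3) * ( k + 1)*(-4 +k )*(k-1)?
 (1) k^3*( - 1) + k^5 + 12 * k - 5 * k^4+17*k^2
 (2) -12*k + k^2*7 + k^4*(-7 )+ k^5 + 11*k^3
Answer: 2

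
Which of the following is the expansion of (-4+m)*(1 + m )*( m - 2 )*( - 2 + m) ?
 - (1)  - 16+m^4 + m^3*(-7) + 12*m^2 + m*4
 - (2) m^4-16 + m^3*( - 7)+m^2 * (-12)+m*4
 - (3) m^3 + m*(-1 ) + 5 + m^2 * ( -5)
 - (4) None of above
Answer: 1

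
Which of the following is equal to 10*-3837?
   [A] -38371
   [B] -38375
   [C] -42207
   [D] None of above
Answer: D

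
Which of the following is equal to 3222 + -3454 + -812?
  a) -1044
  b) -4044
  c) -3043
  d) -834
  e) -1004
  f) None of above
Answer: a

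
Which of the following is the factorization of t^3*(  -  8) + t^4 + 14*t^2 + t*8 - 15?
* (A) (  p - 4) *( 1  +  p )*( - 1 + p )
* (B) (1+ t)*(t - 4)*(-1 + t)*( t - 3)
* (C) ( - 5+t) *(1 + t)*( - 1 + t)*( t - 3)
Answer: C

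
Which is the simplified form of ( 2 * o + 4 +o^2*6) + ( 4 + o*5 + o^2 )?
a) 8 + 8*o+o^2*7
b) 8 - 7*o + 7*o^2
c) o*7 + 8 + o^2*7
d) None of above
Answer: c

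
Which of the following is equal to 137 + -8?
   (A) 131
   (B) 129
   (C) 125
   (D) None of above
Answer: B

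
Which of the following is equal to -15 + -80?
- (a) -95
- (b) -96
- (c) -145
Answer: a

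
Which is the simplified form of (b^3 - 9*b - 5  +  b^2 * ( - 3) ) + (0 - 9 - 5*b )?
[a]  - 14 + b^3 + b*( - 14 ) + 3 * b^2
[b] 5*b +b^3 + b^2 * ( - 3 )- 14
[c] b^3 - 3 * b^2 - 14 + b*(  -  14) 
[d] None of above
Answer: c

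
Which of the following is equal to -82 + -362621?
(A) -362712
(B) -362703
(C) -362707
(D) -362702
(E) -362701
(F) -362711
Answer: B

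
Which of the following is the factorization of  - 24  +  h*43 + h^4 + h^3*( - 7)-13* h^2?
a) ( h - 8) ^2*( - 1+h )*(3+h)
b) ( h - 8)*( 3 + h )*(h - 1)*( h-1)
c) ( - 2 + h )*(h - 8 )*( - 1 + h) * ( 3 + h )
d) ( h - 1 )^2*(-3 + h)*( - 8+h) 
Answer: b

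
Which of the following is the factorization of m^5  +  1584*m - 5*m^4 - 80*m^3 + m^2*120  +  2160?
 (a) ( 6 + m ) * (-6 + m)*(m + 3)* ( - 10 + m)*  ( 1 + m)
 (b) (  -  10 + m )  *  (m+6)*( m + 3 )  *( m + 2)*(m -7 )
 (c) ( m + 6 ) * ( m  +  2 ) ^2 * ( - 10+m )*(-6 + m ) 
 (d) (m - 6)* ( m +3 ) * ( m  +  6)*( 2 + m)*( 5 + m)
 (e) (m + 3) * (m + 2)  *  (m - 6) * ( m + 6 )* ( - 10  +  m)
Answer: e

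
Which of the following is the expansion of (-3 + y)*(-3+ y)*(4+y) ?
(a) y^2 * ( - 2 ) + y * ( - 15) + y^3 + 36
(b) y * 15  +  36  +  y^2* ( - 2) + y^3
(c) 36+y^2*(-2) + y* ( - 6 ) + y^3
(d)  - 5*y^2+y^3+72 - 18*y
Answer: a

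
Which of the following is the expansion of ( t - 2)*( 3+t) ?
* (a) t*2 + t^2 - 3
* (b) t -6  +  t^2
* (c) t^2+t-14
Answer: b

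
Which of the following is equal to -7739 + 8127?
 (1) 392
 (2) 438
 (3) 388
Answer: 3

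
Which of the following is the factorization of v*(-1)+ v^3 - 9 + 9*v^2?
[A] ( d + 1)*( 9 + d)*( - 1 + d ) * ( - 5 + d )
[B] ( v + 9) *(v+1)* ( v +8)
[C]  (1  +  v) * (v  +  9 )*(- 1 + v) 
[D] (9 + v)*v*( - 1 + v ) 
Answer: C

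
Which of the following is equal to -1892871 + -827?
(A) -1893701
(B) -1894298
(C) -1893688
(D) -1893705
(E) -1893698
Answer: E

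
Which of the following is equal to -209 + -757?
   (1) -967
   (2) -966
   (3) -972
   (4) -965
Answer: 2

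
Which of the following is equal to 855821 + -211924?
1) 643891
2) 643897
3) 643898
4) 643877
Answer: 2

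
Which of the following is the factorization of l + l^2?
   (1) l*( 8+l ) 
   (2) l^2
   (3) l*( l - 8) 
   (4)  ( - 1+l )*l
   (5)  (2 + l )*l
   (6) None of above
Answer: 6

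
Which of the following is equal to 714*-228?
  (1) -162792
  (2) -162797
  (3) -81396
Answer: 1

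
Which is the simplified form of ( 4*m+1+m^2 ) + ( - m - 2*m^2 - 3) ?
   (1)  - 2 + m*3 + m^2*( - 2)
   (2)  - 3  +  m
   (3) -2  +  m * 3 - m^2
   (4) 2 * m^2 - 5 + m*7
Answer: 3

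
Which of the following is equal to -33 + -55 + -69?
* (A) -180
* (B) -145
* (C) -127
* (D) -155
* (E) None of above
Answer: E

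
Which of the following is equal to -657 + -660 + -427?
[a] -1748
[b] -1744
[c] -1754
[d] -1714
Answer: b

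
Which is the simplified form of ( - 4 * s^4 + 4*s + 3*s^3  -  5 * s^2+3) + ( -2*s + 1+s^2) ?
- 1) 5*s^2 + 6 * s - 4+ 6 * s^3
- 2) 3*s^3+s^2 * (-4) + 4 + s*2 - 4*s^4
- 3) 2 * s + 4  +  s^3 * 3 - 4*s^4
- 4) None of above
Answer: 2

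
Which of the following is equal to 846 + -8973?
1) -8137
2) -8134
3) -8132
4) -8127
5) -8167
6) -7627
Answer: 4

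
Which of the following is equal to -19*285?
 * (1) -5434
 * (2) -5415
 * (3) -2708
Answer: 2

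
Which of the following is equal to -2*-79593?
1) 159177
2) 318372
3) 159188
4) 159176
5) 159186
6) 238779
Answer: 5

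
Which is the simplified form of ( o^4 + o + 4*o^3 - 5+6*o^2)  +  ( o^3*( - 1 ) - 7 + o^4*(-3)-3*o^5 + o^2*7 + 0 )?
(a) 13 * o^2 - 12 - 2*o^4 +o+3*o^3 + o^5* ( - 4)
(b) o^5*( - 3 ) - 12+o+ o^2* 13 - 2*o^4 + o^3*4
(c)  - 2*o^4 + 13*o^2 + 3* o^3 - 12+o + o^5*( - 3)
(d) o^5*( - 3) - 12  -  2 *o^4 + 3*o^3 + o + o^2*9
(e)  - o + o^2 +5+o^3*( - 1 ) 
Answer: c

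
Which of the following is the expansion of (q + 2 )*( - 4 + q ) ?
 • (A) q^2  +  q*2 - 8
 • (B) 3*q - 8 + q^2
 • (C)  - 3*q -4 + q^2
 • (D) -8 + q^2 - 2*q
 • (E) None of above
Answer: D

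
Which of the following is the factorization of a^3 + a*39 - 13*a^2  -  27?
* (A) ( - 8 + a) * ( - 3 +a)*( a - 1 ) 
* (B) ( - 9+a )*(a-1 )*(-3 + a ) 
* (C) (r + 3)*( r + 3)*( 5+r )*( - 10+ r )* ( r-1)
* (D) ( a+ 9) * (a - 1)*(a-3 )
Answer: B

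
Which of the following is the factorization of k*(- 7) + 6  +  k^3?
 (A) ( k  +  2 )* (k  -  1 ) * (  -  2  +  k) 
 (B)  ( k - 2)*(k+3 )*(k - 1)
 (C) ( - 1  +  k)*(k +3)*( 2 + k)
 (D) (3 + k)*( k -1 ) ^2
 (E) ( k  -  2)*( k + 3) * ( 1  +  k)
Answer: B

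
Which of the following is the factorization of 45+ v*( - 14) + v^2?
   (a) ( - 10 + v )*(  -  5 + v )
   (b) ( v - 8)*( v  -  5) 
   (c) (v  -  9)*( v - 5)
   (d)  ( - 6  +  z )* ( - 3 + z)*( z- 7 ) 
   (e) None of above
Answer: c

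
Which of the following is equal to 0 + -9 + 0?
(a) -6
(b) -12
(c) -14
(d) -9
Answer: d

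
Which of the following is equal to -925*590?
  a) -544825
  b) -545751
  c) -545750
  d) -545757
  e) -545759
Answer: c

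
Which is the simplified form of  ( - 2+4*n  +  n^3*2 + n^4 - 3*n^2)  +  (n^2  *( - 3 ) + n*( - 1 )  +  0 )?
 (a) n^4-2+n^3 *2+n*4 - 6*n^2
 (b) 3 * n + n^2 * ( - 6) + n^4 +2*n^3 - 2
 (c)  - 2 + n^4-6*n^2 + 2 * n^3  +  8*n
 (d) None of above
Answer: b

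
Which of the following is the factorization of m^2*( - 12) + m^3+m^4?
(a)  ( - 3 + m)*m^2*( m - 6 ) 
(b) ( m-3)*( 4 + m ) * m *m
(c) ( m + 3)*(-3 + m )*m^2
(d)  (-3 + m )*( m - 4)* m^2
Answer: b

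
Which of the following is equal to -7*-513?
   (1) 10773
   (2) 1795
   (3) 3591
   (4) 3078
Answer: 3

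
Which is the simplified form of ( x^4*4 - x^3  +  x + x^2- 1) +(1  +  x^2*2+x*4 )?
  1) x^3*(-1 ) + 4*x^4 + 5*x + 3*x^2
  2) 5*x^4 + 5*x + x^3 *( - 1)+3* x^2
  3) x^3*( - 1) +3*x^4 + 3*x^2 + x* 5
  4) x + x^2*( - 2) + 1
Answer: 1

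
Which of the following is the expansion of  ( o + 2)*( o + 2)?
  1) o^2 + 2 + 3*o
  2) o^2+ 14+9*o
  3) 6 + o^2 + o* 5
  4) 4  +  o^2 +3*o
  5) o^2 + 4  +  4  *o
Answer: 5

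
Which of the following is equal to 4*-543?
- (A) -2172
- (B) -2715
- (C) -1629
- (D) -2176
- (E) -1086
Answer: A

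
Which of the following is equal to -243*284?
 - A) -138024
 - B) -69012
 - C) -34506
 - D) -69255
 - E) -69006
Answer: B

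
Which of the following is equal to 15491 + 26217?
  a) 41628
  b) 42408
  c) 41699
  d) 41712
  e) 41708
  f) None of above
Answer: e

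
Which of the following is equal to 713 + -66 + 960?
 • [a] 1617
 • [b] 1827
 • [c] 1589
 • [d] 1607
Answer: d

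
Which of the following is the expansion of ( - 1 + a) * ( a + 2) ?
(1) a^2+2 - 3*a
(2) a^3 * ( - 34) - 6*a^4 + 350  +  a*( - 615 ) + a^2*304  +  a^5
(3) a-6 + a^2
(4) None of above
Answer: 4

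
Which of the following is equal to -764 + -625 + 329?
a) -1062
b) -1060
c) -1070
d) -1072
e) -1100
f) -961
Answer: b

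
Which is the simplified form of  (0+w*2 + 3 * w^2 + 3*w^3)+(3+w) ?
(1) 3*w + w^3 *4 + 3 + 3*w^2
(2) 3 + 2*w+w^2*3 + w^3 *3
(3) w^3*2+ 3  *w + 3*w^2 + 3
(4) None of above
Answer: 4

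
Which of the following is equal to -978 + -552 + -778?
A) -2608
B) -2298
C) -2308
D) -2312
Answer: C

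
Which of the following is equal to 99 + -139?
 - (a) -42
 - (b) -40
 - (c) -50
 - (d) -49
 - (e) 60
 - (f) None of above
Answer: b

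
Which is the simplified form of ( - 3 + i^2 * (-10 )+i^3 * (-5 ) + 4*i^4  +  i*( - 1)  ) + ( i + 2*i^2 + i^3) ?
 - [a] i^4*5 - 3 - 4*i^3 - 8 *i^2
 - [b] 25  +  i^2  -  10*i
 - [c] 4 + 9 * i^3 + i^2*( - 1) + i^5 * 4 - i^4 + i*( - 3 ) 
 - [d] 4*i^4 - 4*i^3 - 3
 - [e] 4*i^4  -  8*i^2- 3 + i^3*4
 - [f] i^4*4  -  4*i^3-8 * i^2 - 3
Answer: f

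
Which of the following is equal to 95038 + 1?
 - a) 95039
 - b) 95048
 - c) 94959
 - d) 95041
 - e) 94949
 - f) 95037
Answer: a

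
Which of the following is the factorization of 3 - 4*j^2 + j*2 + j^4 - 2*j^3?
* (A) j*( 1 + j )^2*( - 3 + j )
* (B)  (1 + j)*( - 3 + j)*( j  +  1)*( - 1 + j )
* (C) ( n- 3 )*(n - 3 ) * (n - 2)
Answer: B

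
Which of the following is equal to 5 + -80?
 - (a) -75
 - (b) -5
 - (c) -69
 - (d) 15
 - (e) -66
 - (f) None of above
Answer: a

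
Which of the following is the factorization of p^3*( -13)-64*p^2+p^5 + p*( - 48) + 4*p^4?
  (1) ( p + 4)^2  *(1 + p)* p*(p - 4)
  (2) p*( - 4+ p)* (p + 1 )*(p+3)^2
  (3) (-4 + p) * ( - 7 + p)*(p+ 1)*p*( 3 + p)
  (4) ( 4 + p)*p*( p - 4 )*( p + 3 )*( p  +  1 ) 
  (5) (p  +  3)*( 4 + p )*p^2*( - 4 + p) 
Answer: 4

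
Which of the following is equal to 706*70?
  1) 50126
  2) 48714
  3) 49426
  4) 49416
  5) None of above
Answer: 5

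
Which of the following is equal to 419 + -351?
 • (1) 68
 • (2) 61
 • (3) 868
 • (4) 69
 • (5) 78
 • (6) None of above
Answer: 1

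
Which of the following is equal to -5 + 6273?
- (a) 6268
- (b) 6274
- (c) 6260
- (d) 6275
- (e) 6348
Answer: a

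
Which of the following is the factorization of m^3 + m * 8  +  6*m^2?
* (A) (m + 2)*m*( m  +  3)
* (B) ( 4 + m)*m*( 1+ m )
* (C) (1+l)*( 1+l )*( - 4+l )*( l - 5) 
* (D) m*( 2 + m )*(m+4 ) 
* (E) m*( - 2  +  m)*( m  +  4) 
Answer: D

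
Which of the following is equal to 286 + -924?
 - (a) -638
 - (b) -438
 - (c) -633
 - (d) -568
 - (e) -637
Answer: a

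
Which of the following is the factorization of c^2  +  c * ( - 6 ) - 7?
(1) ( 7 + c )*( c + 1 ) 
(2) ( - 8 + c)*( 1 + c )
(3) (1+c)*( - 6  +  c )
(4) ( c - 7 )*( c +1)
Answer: 4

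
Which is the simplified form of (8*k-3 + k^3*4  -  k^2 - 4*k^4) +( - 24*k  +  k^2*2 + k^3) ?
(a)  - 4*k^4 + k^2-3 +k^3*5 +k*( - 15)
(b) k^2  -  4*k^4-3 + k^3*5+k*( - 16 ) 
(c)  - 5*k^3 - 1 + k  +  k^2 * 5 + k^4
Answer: b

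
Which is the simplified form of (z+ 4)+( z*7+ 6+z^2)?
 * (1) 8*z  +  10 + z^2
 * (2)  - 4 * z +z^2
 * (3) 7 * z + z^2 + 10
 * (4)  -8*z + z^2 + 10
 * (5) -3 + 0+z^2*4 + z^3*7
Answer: 1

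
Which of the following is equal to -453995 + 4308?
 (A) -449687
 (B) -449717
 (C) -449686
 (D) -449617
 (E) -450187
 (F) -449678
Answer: A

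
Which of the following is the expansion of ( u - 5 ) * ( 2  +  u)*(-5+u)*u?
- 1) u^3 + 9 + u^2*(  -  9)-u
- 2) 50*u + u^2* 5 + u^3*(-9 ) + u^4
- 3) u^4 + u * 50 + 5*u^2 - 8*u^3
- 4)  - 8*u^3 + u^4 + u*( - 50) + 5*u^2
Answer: 3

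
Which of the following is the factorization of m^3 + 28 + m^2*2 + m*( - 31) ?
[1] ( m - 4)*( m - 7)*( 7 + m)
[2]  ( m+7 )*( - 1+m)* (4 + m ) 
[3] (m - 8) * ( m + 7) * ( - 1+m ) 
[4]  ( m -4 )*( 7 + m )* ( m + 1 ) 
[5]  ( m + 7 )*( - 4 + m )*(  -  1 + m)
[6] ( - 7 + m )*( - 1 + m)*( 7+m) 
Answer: 5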